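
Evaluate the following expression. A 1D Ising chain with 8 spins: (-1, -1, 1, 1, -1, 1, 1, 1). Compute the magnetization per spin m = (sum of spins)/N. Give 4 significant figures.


Step 1: Count up spins (+1): 5, down spins (-1): 3
Step 2: Total magnetization M = 5 - 3 = 2
Step 3: m = M/N = 2/8 = 0.25

0.25


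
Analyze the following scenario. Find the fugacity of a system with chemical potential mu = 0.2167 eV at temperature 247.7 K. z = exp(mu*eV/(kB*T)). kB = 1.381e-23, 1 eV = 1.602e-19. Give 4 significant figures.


Step 1: Convert mu to Joules: 0.2167*1.602e-19 = 3.472e-20 J
Step 2: kB*T = 1.381e-23*247.7 = 3.421e-21 J
Step 3: mu/(kB*T) = 10.15
Step 4: z = exp(10.15) = 2.555e+04

2.555e+04


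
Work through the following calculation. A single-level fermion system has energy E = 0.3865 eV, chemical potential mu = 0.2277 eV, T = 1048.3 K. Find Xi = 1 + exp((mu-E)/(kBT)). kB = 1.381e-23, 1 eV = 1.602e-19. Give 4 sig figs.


Step 1: (mu - E) = 0.2277 - 0.3865 = -0.1588 eV
Step 2: x = (mu-E)*eV/(kB*T) = -0.1588*1.602e-19/(1.381e-23*1048.3) = -1.757
Step 3: exp(x) = 0.1725
Step 4: Xi = 1 + 0.1725 = 1.173

1.173


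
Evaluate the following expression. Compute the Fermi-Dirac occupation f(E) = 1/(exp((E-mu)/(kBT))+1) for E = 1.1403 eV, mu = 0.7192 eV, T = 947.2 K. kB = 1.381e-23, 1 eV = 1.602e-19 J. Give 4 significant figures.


Step 1: (E - mu) = 1.1403 - 0.7192 = 0.4211 eV
Step 2: Convert: (E-mu)*eV = 6.746e-20 J
Step 3: x = (E-mu)*eV/(kB*T) = 5.157
Step 4: f = 1/(exp(5.157)+1) = 0.005725

0.005725


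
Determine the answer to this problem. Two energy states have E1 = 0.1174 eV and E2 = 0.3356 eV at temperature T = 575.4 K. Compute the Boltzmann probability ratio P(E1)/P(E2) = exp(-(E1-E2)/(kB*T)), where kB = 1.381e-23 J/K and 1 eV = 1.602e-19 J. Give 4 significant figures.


Step 1: Compute energy difference dE = E1 - E2 = 0.1174 - 0.3356 = -0.2182 eV
Step 2: Convert to Joules: dE_J = -0.2182 * 1.602e-19 = -3.496e-20 J
Step 3: Compute exponent = -dE_J / (kB * T) = -(-3.496e-20) / (1.381e-23 * 575.4) = 4.399
Step 4: P(E1)/P(E2) = exp(4.399) = 81.37

81.37


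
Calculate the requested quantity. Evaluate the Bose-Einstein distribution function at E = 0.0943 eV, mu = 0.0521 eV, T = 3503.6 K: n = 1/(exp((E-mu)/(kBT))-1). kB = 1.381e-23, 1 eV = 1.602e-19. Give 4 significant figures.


Step 1: (E - mu) = 0.0422 eV
Step 2: x = (E-mu)*eV/(kB*T) = 0.0422*1.602e-19/(1.381e-23*3503.6) = 0.1397
Step 3: exp(x) = 1.15
Step 4: n = 1/(exp(x)-1) = 6.669

6.669


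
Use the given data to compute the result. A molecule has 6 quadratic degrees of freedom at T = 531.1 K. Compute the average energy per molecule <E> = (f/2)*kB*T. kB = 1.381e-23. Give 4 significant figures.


Step 1: f/2 = 6/2 = 3
Step 2: kB*T = 1.381e-23 * 531.1 = 7.334e-21
Step 3: <E> = 3 * 7.334e-21 = 2.2e-20 J

2.2e-20


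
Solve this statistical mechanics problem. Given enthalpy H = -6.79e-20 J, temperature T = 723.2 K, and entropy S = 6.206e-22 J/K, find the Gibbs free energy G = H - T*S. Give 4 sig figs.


Step 1: T*S = 723.2 * 6.206e-22 = 4.488e-19 J
Step 2: G = H - T*S = -6.79e-20 - 4.488e-19
Step 3: G = -5.167e-19 J

-5.167e-19


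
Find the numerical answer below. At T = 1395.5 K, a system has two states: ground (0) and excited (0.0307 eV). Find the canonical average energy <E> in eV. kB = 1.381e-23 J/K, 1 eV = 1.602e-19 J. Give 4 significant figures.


Step 1: beta*E = 0.0307*1.602e-19/(1.381e-23*1395.5) = 0.2552
Step 2: exp(-beta*E) = 0.7748
Step 3: <E> = 0.0307*0.7748/(1+0.7748) = 0.0134 eV

0.0134


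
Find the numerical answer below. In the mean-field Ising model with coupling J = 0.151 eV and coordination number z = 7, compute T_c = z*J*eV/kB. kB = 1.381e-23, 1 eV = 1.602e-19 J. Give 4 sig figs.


Step 1: z*J = 7*0.151 = 1.057 eV
Step 2: Convert to Joules: 1.057*1.602e-19 = 1.693e-19 J
Step 3: T_c = 1.693e-19 / 1.381e-23 = 1.226e+04 K

1.226e+04


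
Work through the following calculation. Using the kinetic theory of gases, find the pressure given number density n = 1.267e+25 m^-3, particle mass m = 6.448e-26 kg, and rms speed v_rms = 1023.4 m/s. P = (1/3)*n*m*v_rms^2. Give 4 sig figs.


Step 1: v_rms^2 = 1023.4^2 = 1.047e+06
Step 2: n*m = 1.267e+25*6.448e-26 = 0.817
Step 3: P = (1/3)*0.817*1.047e+06 = 2.852e+05 Pa

2.852e+05


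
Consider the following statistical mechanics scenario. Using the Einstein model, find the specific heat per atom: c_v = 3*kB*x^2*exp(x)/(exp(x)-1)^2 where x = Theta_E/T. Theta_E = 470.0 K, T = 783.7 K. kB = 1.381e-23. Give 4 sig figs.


Step 1: x = Theta_E/T = 470.0/783.7 = 0.5997
Step 2: x^2 = 0.3597
Step 3: exp(x) = 1.822
Step 4: c_v = 3*1.381e-23*0.3597*1.822/(1.822-1)^2 = 4.021e-23

4.021e-23


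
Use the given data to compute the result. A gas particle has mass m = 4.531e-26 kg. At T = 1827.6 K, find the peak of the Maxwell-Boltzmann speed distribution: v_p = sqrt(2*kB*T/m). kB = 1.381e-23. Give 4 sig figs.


Step 1: Numerator = 2*kB*T = 2*1.381e-23*1827.6 = 5.048e-20
Step 2: Ratio = 5.048e-20 / 4.531e-26 = 1.114e+06
Step 3: v_p = sqrt(1.114e+06) = 1055 m/s

1055


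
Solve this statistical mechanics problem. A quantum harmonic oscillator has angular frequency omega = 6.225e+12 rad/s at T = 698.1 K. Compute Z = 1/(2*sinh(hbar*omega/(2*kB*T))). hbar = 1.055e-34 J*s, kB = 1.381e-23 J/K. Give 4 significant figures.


Step 1: Compute x = hbar*omega/(kB*T) = 1.055e-34*6.225e+12/(1.381e-23*698.1) = 0.06812
Step 2: x/2 = 0.03406
Step 3: sinh(x/2) = 0.03407
Step 4: Z = 1/(2*0.03407) = 14.68

14.68


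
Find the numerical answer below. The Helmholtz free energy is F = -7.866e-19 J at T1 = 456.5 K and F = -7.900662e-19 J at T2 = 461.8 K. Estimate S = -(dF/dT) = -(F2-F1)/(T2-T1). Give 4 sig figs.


Step 1: dF = F2 - F1 = -7.900662e-19 - (-7.866e-19) = -3.4662e-21 J
Step 2: dT = T2 - T1 = 461.8 - 456.5 = 5.3 K
Step 3: S = -dF/dT = -(-3.4662e-21)/5.3 = 6.54e-22 J/K

6.54e-22


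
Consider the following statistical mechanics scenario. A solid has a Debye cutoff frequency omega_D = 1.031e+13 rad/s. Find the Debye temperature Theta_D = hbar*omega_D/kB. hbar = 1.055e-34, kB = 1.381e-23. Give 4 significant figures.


Step 1: hbar*omega_D = 1.055e-34 * 1.031e+13 = 1.088e-21 J
Step 2: Theta_D = 1.088e-21 / 1.381e-23
Step 3: Theta_D = 78.76 K

78.76


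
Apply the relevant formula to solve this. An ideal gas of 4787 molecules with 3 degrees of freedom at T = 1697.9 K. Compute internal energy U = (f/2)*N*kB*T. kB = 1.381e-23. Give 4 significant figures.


Step 1: f/2 = 3/2 = 1.5
Step 2: N*kB*T = 4787*1.381e-23*1697.9 = 1.122e-16
Step 3: U = 1.5 * 1.122e-16 = 1.684e-16 J

1.684e-16


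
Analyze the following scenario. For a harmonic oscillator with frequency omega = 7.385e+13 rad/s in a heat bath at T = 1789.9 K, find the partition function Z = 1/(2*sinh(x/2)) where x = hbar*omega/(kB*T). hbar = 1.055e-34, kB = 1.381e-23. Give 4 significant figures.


Step 1: Compute x = hbar*omega/(kB*T) = 1.055e-34*7.385e+13/(1.381e-23*1789.9) = 0.3152
Step 2: x/2 = 0.1576
Step 3: sinh(x/2) = 0.1583
Step 4: Z = 1/(2*0.1583) = 3.16

3.16


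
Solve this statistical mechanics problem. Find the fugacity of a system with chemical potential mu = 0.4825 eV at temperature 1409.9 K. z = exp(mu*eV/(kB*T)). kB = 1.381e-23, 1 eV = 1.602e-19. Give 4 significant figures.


Step 1: Convert mu to Joules: 0.4825*1.602e-19 = 7.73e-20 J
Step 2: kB*T = 1.381e-23*1409.9 = 1.947e-20 J
Step 3: mu/(kB*T) = 3.97
Step 4: z = exp(3.97) = 52.98

52.98


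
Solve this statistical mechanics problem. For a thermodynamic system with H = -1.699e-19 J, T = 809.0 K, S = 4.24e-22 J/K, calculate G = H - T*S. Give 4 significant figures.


Step 1: T*S = 809.0 * 4.24e-22 = 3.43e-19 J
Step 2: G = H - T*S = -1.699e-19 - 3.43e-19
Step 3: G = -5.129e-19 J

-5.129e-19


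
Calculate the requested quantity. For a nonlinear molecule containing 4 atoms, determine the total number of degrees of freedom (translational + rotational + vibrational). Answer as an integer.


Step 1: Translational DOF = 3
Step 2: Rotational DOF (nonlinear) = 3
Step 3: Vibrational DOF = 3*4 - 6 = 6
Step 4: Total = 3 + 3 + 6 = 12

12


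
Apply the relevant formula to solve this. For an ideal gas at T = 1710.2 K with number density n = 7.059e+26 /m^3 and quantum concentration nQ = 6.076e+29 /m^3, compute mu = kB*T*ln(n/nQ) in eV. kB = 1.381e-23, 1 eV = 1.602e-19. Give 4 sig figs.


Step 1: n/nQ = 7.059e+26/6.076e+29 = 0.001162
Step 2: ln(n/nQ) = -6.758
Step 3: mu = kB*T*ln(n/nQ) = 2.362e-20*-6.758 = -1.596e-19 J
Step 4: Convert to eV: -1.596e-19/1.602e-19 = -0.9963 eV

-0.9963


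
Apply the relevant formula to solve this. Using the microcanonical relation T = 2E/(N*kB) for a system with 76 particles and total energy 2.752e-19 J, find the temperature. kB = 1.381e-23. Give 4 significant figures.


Step 1: Numerator = 2*E = 2*2.752e-19 = 5.504e-19 J
Step 2: Denominator = N*kB = 76*1.381e-23 = 1.05e-21
Step 3: T = 5.504e-19 / 1.05e-21 = 524.4 K

524.4


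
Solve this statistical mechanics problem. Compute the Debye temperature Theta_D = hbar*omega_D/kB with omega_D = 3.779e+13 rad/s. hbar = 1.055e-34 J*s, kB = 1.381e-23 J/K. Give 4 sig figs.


Step 1: hbar*omega_D = 1.055e-34 * 3.779e+13 = 3.987e-21 J
Step 2: Theta_D = 3.987e-21 / 1.381e-23
Step 3: Theta_D = 288.7 K

288.7


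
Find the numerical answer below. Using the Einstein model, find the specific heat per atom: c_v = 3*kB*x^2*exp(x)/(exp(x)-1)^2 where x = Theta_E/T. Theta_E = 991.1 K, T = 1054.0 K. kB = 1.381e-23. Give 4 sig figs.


Step 1: x = Theta_E/T = 991.1/1054.0 = 0.9403
Step 2: x^2 = 0.8842
Step 3: exp(x) = 2.561
Step 4: c_v = 3*1.381e-23*0.8842*2.561/(2.561-1)^2 = 3.851e-23

3.851e-23


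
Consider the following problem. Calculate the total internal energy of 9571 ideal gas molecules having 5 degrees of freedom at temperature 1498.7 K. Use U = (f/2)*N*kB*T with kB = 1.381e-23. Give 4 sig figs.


Step 1: f/2 = 5/2 = 2.5
Step 2: N*kB*T = 9571*1.381e-23*1498.7 = 1.981e-16
Step 3: U = 2.5 * 1.981e-16 = 4.952e-16 J

4.952e-16


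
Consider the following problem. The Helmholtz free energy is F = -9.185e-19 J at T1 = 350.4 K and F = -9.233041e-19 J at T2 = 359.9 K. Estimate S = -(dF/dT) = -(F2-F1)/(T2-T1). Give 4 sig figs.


Step 1: dF = F2 - F1 = -9.233041e-19 - (-9.185e-19) = -4.8041e-21 J
Step 2: dT = T2 - T1 = 359.9 - 350.4 = 9.5 K
Step 3: S = -dF/dT = -(-4.8041e-21)/9.5 = 5.057e-22 J/K

5.057e-22


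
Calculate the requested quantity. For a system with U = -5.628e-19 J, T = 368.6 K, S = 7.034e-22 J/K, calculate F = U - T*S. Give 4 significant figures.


Step 1: T*S = 368.6 * 7.034e-22 = 2.593e-19 J
Step 2: F = U - T*S = -5.628e-19 - 2.593e-19
Step 3: F = -8.221e-19 J

-8.221e-19


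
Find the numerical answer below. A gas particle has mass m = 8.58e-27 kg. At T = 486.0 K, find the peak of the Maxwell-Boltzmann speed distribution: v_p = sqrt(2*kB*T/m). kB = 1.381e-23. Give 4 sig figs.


Step 1: Numerator = 2*kB*T = 2*1.381e-23*486.0 = 1.342e-20
Step 2: Ratio = 1.342e-20 / 8.58e-27 = 1.564e+06
Step 3: v_p = sqrt(1.564e+06) = 1251 m/s

1251


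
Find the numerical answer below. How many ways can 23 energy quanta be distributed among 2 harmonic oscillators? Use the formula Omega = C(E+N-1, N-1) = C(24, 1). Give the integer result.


Step 1: Use binomial coefficient C(24, 1)
Step 2: Numerator = 24! / 23!
Step 3: Denominator = 1!
Step 4: Omega = 24

24


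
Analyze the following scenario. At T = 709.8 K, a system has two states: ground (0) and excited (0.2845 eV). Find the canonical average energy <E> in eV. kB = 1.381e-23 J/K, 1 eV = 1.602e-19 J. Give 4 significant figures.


Step 1: beta*E = 0.2845*1.602e-19/(1.381e-23*709.8) = 4.65
Step 2: exp(-beta*E) = 0.009565
Step 3: <E> = 0.2845*0.009565/(1+0.009565) = 0.002696 eV

0.002696


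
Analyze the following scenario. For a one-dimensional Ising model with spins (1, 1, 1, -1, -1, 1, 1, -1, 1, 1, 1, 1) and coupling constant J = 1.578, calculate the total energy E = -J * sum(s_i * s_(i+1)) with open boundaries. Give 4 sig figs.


Step 1: Nearest-neighbor products: 1, 1, -1, 1, -1, 1, -1, -1, 1, 1, 1
Step 2: Sum of products = 3
Step 3: E = -1.578 * 3 = -4.734

-4.734


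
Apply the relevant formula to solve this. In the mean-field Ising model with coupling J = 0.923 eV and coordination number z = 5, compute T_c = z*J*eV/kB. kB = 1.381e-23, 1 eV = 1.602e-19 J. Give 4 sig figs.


Step 1: z*J = 5*0.923 = 4.615 eV
Step 2: Convert to Joules: 4.615*1.602e-19 = 7.393e-19 J
Step 3: T_c = 7.393e-19 / 1.381e-23 = 5.354e+04 K

5.354e+04


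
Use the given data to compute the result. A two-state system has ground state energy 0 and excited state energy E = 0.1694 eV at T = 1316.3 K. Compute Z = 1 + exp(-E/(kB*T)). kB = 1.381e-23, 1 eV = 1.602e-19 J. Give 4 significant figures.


Step 1: Compute beta*E = E*eV/(kB*T) = 0.1694*1.602e-19/(1.381e-23*1316.3) = 1.493
Step 2: exp(-beta*E) = exp(-1.493) = 0.2247
Step 3: Z = 1 + 0.2247 = 1.225

1.225


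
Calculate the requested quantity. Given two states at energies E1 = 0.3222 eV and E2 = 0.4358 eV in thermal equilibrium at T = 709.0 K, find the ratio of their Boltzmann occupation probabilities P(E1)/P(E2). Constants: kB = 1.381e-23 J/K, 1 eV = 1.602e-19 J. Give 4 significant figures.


Step 1: Compute energy difference dE = E1 - E2 = 0.3222 - 0.4358 = -0.1136 eV
Step 2: Convert to Joules: dE_J = -0.1136 * 1.602e-19 = -1.82e-20 J
Step 3: Compute exponent = -dE_J / (kB * T) = -(-1.82e-20) / (1.381e-23 * 709.0) = 1.859
Step 4: P(E1)/P(E2) = exp(1.859) = 6.415

6.415


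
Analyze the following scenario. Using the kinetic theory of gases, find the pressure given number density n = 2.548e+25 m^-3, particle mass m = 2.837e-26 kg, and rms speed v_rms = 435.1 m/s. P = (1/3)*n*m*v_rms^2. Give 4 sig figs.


Step 1: v_rms^2 = 435.1^2 = 1.893e+05
Step 2: n*m = 2.548e+25*2.837e-26 = 0.7229
Step 3: P = (1/3)*0.7229*1.893e+05 = 4.562e+04 Pa

4.562e+04


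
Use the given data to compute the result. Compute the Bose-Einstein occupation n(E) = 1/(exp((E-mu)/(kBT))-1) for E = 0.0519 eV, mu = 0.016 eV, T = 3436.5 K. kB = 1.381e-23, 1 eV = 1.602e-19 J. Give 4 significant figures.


Step 1: (E - mu) = 0.0359 eV
Step 2: x = (E-mu)*eV/(kB*T) = 0.0359*1.602e-19/(1.381e-23*3436.5) = 0.1212
Step 3: exp(x) = 1.129
Step 4: n = 1/(exp(x)-1) = 7.762

7.762


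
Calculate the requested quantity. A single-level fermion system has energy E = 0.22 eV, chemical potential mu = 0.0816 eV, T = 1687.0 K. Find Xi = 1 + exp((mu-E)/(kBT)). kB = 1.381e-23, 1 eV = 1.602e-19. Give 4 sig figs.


Step 1: (mu - E) = 0.0816 - 0.22 = -0.1384 eV
Step 2: x = (mu-E)*eV/(kB*T) = -0.1384*1.602e-19/(1.381e-23*1687.0) = -0.9517
Step 3: exp(x) = 0.3861
Step 4: Xi = 1 + 0.3861 = 1.386

1.386


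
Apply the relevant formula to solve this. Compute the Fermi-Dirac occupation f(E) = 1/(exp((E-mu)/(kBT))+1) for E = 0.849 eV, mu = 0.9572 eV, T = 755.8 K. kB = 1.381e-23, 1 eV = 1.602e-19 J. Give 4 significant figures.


Step 1: (E - mu) = 0.849 - 0.9572 = -0.1082 eV
Step 2: Convert: (E-mu)*eV = -1.733e-20 J
Step 3: x = (E-mu)*eV/(kB*T) = -1.661
Step 4: f = 1/(exp(-1.661)+1) = 0.8403

0.8403


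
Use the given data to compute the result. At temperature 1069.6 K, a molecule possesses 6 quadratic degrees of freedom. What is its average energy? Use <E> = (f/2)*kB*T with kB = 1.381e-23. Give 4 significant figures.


Step 1: f/2 = 6/2 = 3
Step 2: kB*T = 1.381e-23 * 1069.6 = 1.477e-20
Step 3: <E> = 3 * 1.477e-20 = 4.431e-20 J

4.431e-20


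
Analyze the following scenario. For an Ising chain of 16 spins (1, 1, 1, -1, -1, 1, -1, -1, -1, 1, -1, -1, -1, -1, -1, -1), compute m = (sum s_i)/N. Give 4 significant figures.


Step 1: Count up spins (+1): 5, down spins (-1): 11
Step 2: Total magnetization M = 5 - 11 = -6
Step 3: m = M/N = -6/16 = -0.375

-0.375


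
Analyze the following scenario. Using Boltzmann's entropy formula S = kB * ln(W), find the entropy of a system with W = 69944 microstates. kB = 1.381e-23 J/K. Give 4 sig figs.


Step 1: ln(W) = ln(69944) = 11.16
Step 2: S = kB * ln(W) = 1.381e-23 * 11.16
Step 3: S = 1.541e-22 J/K

1.541e-22


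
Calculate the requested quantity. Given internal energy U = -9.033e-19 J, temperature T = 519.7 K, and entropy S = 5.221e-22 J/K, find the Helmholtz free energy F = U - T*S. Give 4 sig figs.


Step 1: T*S = 519.7 * 5.221e-22 = 2.713e-19 J
Step 2: F = U - T*S = -9.033e-19 - 2.713e-19
Step 3: F = -1.175e-18 J

-1.175e-18


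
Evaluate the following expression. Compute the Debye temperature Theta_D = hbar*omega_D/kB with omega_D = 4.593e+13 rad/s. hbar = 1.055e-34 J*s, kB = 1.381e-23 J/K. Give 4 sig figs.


Step 1: hbar*omega_D = 1.055e-34 * 4.593e+13 = 4.846e-21 J
Step 2: Theta_D = 4.846e-21 / 1.381e-23
Step 3: Theta_D = 350.9 K

350.9


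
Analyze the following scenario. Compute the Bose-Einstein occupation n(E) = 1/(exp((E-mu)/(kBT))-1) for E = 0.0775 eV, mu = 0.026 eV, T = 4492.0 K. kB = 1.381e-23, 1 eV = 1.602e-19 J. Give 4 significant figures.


Step 1: (E - mu) = 0.0515 eV
Step 2: x = (E-mu)*eV/(kB*T) = 0.0515*1.602e-19/(1.381e-23*4492.0) = 0.133
Step 3: exp(x) = 1.142
Step 4: n = 1/(exp(x)-1) = 7.03

7.03


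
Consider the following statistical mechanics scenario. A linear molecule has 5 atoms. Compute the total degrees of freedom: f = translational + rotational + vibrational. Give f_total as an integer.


Step 1: Translational DOF = 3
Step 2: Rotational DOF (linear) = 2
Step 3: Vibrational DOF = 3*5 - 5 = 10
Step 4: Total = 3 + 2 + 10 = 15

15


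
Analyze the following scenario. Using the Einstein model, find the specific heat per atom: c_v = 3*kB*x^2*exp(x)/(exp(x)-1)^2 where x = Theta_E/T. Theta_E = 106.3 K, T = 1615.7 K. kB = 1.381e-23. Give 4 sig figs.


Step 1: x = Theta_E/T = 106.3/1615.7 = 0.06579
Step 2: x^2 = 0.004329
Step 3: exp(x) = 1.068
Step 4: c_v = 3*1.381e-23*0.004329*1.068/(1.068-1)^2 = 4.142e-23

4.142e-23


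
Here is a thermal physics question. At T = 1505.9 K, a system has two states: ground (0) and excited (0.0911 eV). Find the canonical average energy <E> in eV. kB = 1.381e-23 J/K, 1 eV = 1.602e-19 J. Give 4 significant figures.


Step 1: beta*E = 0.0911*1.602e-19/(1.381e-23*1505.9) = 0.7018
Step 2: exp(-beta*E) = 0.4957
Step 3: <E> = 0.0911*0.4957/(1+0.4957) = 0.03019 eV

0.03019


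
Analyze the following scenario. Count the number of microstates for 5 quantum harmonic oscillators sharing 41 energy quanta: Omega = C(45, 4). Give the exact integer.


Step 1: Use binomial coefficient C(45, 4)
Step 2: Numerator = 45! / 41!
Step 3: Denominator = 4!
Step 4: Omega = 148995

148995


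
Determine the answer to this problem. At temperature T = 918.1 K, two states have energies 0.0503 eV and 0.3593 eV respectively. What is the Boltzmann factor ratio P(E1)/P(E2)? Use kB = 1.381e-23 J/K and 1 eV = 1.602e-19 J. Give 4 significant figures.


Step 1: Compute energy difference dE = E1 - E2 = 0.0503 - 0.3593 = -0.309 eV
Step 2: Convert to Joules: dE_J = -0.309 * 1.602e-19 = -4.95e-20 J
Step 3: Compute exponent = -dE_J / (kB * T) = -(-4.95e-20) / (1.381e-23 * 918.1) = 3.904
Step 4: P(E1)/P(E2) = exp(3.904) = 49.61

49.61


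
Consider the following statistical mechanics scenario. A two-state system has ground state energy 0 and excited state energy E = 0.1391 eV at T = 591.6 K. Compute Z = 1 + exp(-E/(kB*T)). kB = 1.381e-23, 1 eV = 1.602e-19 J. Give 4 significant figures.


Step 1: Compute beta*E = E*eV/(kB*T) = 0.1391*1.602e-19/(1.381e-23*591.6) = 2.728
Step 2: exp(-beta*E) = exp(-2.728) = 0.06538
Step 3: Z = 1 + 0.06538 = 1.065

1.065


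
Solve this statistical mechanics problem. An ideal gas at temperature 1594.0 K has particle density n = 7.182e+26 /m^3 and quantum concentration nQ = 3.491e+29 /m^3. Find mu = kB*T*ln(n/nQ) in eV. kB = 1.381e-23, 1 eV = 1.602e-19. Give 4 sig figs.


Step 1: n/nQ = 7.182e+26/3.491e+29 = 0.002057
Step 2: ln(n/nQ) = -6.186
Step 3: mu = kB*T*ln(n/nQ) = 2.201e-20*-6.186 = -1.362e-19 J
Step 4: Convert to eV: -1.362e-19/1.602e-19 = -0.8501 eV

-0.8501


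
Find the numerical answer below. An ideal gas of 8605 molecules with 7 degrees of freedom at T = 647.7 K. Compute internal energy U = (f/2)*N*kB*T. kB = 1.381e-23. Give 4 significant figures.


Step 1: f/2 = 7/2 = 3.5
Step 2: N*kB*T = 8605*1.381e-23*647.7 = 7.697e-17
Step 3: U = 3.5 * 7.697e-17 = 2.694e-16 J

2.694e-16


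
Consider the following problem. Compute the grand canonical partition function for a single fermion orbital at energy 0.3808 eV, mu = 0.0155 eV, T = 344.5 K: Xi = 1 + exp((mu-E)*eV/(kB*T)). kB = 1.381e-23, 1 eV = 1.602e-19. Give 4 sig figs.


Step 1: (mu - E) = 0.0155 - 0.3808 = -0.3653 eV
Step 2: x = (mu-E)*eV/(kB*T) = -0.3653*1.602e-19/(1.381e-23*344.5) = -12.3
Step 3: exp(x) = 4.549e-06
Step 4: Xi = 1 + 4.549e-06 = 1

1


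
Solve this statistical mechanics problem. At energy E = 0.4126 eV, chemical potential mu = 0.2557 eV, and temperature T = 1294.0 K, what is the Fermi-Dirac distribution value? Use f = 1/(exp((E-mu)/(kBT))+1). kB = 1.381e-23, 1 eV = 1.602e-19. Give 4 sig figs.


Step 1: (E - mu) = 0.4126 - 0.2557 = 0.1569 eV
Step 2: Convert: (E-mu)*eV = 2.514e-20 J
Step 3: x = (E-mu)*eV/(kB*T) = 1.407
Step 4: f = 1/(exp(1.407)+1) = 0.1968

0.1968


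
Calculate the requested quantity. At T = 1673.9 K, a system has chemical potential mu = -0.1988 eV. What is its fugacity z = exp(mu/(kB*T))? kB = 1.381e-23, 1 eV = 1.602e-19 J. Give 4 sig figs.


Step 1: Convert mu to Joules: -0.1988*1.602e-19 = -3.185e-20 J
Step 2: kB*T = 1.381e-23*1673.9 = 2.312e-20 J
Step 3: mu/(kB*T) = -1.378
Step 4: z = exp(-1.378) = 0.2522

0.2522


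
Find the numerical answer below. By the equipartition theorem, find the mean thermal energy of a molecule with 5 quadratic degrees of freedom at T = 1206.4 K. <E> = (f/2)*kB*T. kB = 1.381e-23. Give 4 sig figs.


Step 1: f/2 = 5/2 = 2.5
Step 2: kB*T = 1.381e-23 * 1206.4 = 1.666e-20
Step 3: <E> = 2.5 * 1.666e-20 = 4.165e-20 J

4.165e-20


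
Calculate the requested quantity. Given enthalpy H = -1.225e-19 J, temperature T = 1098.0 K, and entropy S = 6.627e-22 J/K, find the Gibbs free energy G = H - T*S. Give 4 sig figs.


Step 1: T*S = 1098.0 * 6.627e-22 = 7.276e-19 J
Step 2: G = H - T*S = -1.225e-19 - 7.276e-19
Step 3: G = -8.501e-19 J

-8.501e-19


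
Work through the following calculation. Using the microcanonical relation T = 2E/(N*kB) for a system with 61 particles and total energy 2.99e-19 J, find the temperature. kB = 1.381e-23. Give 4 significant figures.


Step 1: Numerator = 2*E = 2*2.99e-19 = 5.98e-19 J
Step 2: Denominator = N*kB = 61*1.381e-23 = 8.424e-22
Step 3: T = 5.98e-19 / 8.424e-22 = 709.9 K

709.9


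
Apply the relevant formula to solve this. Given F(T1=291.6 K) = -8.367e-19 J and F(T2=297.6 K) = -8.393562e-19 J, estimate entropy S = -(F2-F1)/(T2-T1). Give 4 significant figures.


Step 1: dF = F2 - F1 = -8.393562e-19 - (-8.367e-19) = -2.6562e-21 J
Step 2: dT = T2 - T1 = 297.6 - 291.6 = 6 K
Step 3: S = -dF/dT = -(-2.6562e-21)/6 = 4.427e-22 J/K

4.427e-22


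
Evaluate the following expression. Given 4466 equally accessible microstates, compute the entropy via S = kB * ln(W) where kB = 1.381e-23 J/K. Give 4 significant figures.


Step 1: ln(W) = ln(4466) = 8.404
Step 2: S = kB * ln(W) = 1.381e-23 * 8.404
Step 3: S = 1.161e-22 J/K

1.161e-22


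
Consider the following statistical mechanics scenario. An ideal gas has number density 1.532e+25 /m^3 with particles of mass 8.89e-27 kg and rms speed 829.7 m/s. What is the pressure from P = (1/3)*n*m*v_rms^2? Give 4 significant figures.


Step 1: v_rms^2 = 829.7^2 = 6.884e+05
Step 2: n*m = 1.532e+25*8.89e-27 = 0.1362
Step 3: P = (1/3)*0.1362*6.884e+05 = 3.125e+04 Pa

3.125e+04


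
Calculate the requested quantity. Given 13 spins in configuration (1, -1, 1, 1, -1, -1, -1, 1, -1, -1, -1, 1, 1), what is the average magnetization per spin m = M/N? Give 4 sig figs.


Step 1: Count up spins (+1): 6, down spins (-1): 7
Step 2: Total magnetization M = 6 - 7 = -1
Step 3: m = M/N = -1/13 = -0.07692

-0.07692


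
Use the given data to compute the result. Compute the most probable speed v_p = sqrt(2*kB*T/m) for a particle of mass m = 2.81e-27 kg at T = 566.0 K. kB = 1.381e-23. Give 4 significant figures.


Step 1: Numerator = 2*kB*T = 2*1.381e-23*566.0 = 1.563e-20
Step 2: Ratio = 1.563e-20 / 2.81e-27 = 5.563e+06
Step 3: v_p = sqrt(5.563e+06) = 2359 m/s

2359


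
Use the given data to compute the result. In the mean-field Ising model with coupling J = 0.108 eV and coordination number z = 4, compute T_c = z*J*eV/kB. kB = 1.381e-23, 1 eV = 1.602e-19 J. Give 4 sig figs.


Step 1: z*J = 4*0.108 = 0.432 eV
Step 2: Convert to Joules: 0.432*1.602e-19 = 6.921e-20 J
Step 3: T_c = 6.921e-20 / 1.381e-23 = 5011 K

5011


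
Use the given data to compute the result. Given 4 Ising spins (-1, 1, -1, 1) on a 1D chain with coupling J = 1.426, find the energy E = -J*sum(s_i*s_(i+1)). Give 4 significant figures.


Step 1: Nearest-neighbor products: -1, -1, -1
Step 2: Sum of products = -3
Step 3: E = -1.426 * -3 = 4.278

4.278


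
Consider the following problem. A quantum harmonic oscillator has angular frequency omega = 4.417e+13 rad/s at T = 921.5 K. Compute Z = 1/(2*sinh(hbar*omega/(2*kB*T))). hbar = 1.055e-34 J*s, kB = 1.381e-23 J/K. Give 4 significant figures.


Step 1: Compute x = hbar*omega/(kB*T) = 1.055e-34*4.417e+13/(1.381e-23*921.5) = 0.3662
Step 2: x/2 = 0.1831
Step 3: sinh(x/2) = 0.1841
Step 4: Z = 1/(2*0.1841) = 2.716

2.716


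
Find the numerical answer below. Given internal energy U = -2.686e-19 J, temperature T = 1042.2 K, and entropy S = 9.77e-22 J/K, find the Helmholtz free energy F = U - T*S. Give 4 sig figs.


Step 1: T*S = 1042.2 * 9.77e-22 = 1.018e-18 J
Step 2: F = U - T*S = -2.686e-19 - 1.018e-18
Step 3: F = -1.287e-18 J

-1.287e-18


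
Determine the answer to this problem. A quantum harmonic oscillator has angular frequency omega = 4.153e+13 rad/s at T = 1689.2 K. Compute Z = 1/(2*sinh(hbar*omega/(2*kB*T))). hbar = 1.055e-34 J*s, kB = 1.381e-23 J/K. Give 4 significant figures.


Step 1: Compute x = hbar*omega/(kB*T) = 1.055e-34*4.153e+13/(1.381e-23*1689.2) = 0.1878
Step 2: x/2 = 0.09391
Step 3: sinh(x/2) = 0.09405
Step 4: Z = 1/(2*0.09405) = 5.316

5.316


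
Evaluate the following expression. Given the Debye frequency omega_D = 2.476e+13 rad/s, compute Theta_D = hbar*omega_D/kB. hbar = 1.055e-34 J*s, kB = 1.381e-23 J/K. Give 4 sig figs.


Step 1: hbar*omega_D = 1.055e-34 * 2.476e+13 = 2.612e-21 J
Step 2: Theta_D = 2.612e-21 / 1.381e-23
Step 3: Theta_D = 189.2 K

189.2


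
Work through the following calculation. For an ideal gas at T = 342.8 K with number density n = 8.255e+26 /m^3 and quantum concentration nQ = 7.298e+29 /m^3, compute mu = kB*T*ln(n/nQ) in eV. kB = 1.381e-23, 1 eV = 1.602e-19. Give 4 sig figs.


Step 1: n/nQ = 8.255e+26/7.298e+29 = 0.001131
Step 2: ln(n/nQ) = -6.785
Step 3: mu = kB*T*ln(n/nQ) = 4.734e-21*-6.785 = -3.212e-20 J
Step 4: Convert to eV: -3.212e-20/1.602e-19 = -0.2005 eV

-0.2005


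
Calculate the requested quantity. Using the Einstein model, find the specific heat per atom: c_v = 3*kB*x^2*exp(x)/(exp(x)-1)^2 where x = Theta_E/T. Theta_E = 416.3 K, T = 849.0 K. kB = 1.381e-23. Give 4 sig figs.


Step 1: x = Theta_E/T = 416.3/849.0 = 0.4903
Step 2: x^2 = 0.2404
Step 3: exp(x) = 1.633
Step 4: c_v = 3*1.381e-23*0.2404*1.633/(1.633-1)^2 = 4.061e-23

4.061e-23


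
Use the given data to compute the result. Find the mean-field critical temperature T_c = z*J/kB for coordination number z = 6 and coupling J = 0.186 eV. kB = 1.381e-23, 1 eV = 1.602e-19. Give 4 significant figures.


Step 1: z*J = 6*0.186 = 1.116 eV
Step 2: Convert to Joules: 1.116*1.602e-19 = 1.788e-19 J
Step 3: T_c = 1.788e-19 / 1.381e-23 = 1.295e+04 K

1.295e+04


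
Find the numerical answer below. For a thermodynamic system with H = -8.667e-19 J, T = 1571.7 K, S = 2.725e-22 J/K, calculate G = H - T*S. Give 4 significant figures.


Step 1: T*S = 1571.7 * 2.725e-22 = 4.283e-19 J
Step 2: G = H - T*S = -8.667e-19 - 4.283e-19
Step 3: G = -1.295e-18 J

-1.295e-18


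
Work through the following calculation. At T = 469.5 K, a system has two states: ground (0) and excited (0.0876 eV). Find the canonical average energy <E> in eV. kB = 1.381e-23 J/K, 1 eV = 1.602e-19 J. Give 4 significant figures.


Step 1: beta*E = 0.0876*1.602e-19/(1.381e-23*469.5) = 2.164
Step 2: exp(-beta*E) = 0.1148
Step 3: <E> = 0.0876*0.1148/(1+0.1148) = 0.009022 eV

0.009022


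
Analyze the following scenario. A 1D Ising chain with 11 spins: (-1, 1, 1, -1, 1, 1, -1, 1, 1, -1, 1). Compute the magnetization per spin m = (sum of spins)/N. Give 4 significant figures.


Step 1: Count up spins (+1): 7, down spins (-1): 4
Step 2: Total magnetization M = 7 - 4 = 3
Step 3: m = M/N = 3/11 = 0.2727

0.2727


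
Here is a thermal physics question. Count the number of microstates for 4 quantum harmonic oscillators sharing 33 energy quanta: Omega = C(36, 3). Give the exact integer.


Step 1: Use binomial coefficient C(36, 3)
Step 2: Numerator = 36! / 33!
Step 3: Denominator = 3!
Step 4: Omega = 7140

7140


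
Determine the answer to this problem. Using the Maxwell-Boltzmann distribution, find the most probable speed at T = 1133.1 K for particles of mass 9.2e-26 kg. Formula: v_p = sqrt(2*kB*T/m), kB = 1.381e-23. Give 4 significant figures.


Step 1: Numerator = 2*kB*T = 2*1.381e-23*1133.1 = 3.13e-20
Step 2: Ratio = 3.13e-20 / 9.2e-26 = 3.402e+05
Step 3: v_p = sqrt(3.402e+05) = 583.2 m/s

583.2


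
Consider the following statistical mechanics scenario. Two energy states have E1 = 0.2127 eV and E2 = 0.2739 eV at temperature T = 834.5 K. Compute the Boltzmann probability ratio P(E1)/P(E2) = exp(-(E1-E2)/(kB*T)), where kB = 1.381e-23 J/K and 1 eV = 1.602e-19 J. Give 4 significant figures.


Step 1: Compute energy difference dE = E1 - E2 = 0.2127 - 0.2739 = -0.0612 eV
Step 2: Convert to Joules: dE_J = -0.0612 * 1.602e-19 = -9.804e-21 J
Step 3: Compute exponent = -dE_J / (kB * T) = -(-9.804e-21) / (1.381e-23 * 834.5) = 0.8507
Step 4: P(E1)/P(E2) = exp(0.8507) = 2.341

2.341


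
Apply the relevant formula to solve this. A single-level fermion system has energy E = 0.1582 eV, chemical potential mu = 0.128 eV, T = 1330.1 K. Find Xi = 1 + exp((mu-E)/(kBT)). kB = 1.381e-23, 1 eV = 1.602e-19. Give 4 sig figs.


Step 1: (mu - E) = 0.128 - 0.1582 = -0.0302 eV
Step 2: x = (mu-E)*eV/(kB*T) = -0.0302*1.602e-19/(1.381e-23*1330.1) = -0.2634
Step 3: exp(x) = 0.7684
Step 4: Xi = 1 + 0.7684 = 1.768

1.768


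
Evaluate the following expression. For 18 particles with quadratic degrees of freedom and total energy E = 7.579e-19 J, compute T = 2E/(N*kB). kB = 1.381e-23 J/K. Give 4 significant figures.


Step 1: Numerator = 2*E = 2*7.579e-19 = 1.516e-18 J
Step 2: Denominator = N*kB = 18*1.381e-23 = 2.486e-22
Step 3: T = 1.516e-18 / 2.486e-22 = 6098 K

6098


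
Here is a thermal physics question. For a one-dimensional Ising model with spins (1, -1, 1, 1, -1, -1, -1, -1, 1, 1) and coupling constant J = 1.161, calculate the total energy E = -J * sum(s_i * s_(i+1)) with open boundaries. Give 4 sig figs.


Step 1: Nearest-neighbor products: -1, -1, 1, -1, 1, 1, 1, -1, 1
Step 2: Sum of products = 1
Step 3: E = -1.161 * 1 = -1.161

-1.161


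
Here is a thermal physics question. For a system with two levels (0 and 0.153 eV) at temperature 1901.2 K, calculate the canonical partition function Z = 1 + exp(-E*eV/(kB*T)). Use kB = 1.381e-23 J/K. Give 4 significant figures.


Step 1: Compute beta*E = E*eV/(kB*T) = 0.153*1.602e-19/(1.381e-23*1901.2) = 0.9335
Step 2: exp(-beta*E) = exp(-0.9335) = 0.3932
Step 3: Z = 1 + 0.3932 = 1.393

1.393


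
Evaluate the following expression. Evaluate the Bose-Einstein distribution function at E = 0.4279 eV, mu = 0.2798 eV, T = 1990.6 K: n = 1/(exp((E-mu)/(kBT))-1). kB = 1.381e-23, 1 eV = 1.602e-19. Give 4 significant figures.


Step 1: (E - mu) = 0.1481 eV
Step 2: x = (E-mu)*eV/(kB*T) = 0.1481*1.602e-19/(1.381e-23*1990.6) = 0.8631
Step 3: exp(x) = 2.37
Step 4: n = 1/(exp(x)-1) = 0.7297

0.7297


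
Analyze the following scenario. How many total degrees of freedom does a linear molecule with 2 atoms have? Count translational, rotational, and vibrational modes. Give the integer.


Step 1: Translational DOF = 3
Step 2: Rotational DOF (linear) = 2
Step 3: Vibrational DOF = 3*2 - 5 = 1
Step 4: Total = 3 + 2 + 1 = 6

6


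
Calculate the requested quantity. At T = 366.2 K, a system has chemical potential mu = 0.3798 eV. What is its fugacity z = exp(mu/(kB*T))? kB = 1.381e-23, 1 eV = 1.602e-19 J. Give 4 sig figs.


Step 1: Convert mu to Joules: 0.3798*1.602e-19 = 6.084e-20 J
Step 2: kB*T = 1.381e-23*366.2 = 5.057e-21 J
Step 3: mu/(kB*T) = 12.03
Step 4: z = exp(12.03) = 1.679e+05

1.679e+05


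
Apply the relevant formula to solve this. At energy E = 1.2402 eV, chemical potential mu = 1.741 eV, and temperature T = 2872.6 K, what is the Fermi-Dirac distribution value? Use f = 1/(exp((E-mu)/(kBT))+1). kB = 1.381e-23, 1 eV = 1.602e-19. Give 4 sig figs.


Step 1: (E - mu) = 1.2402 - 1.741 = -0.5008 eV
Step 2: Convert: (E-mu)*eV = -8.023e-20 J
Step 3: x = (E-mu)*eV/(kB*T) = -2.022
Step 4: f = 1/(exp(-2.022)+1) = 0.8831

0.8831


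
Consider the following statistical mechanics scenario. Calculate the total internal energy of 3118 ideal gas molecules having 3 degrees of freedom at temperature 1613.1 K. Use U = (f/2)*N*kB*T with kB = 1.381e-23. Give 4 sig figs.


Step 1: f/2 = 3/2 = 1.5
Step 2: N*kB*T = 3118*1.381e-23*1613.1 = 6.946e-17
Step 3: U = 1.5 * 6.946e-17 = 1.042e-16 J

1.042e-16


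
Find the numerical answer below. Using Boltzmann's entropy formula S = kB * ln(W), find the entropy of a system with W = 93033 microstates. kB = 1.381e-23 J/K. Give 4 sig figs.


Step 1: ln(W) = ln(93033) = 11.44
Step 2: S = kB * ln(W) = 1.381e-23 * 11.44
Step 3: S = 1.58e-22 J/K

1.58e-22


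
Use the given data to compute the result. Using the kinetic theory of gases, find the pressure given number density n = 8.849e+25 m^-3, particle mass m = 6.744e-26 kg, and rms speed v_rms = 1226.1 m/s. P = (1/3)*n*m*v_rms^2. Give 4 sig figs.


Step 1: v_rms^2 = 1226.1^2 = 1.503e+06
Step 2: n*m = 8.849e+25*6.744e-26 = 5.968
Step 3: P = (1/3)*5.968*1.503e+06 = 2.99e+06 Pa

2.99e+06


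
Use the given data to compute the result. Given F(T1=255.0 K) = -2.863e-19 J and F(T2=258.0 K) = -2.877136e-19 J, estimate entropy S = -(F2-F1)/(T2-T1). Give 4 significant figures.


Step 1: dF = F2 - F1 = -2.877136e-19 - (-2.863e-19) = -1.4136e-21 J
Step 2: dT = T2 - T1 = 258.0 - 255.0 = 3 K
Step 3: S = -dF/dT = -(-1.4136e-21)/3 = 4.712e-22 J/K

4.712e-22


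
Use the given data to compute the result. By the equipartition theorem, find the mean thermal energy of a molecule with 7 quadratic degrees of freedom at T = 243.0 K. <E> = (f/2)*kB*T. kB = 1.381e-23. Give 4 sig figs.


Step 1: f/2 = 7/2 = 3.5
Step 2: kB*T = 1.381e-23 * 243.0 = 3.356e-21
Step 3: <E> = 3.5 * 3.356e-21 = 1.175e-20 J

1.175e-20


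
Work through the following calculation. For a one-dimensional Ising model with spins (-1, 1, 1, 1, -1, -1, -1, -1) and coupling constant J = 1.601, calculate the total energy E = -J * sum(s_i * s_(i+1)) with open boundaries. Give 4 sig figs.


Step 1: Nearest-neighbor products: -1, 1, 1, -1, 1, 1, 1
Step 2: Sum of products = 3
Step 3: E = -1.601 * 3 = -4.803

-4.803


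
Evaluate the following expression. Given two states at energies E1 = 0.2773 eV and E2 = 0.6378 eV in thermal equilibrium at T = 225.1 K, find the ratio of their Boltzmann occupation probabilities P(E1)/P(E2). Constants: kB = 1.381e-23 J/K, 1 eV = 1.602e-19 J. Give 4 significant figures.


Step 1: Compute energy difference dE = E1 - E2 = 0.2773 - 0.6378 = -0.3605 eV
Step 2: Convert to Joules: dE_J = -0.3605 * 1.602e-19 = -5.775e-20 J
Step 3: Compute exponent = -dE_J / (kB * T) = -(-5.775e-20) / (1.381e-23 * 225.1) = 18.58
Step 4: P(E1)/P(E2) = exp(18.58) = 1.17e+08

1.17e+08


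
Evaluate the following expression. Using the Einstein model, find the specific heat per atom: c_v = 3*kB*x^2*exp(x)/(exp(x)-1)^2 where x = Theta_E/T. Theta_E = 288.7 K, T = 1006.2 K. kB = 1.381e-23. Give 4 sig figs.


Step 1: x = Theta_E/T = 288.7/1006.2 = 0.2869
Step 2: x^2 = 0.08232
Step 3: exp(x) = 1.332
Step 4: c_v = 3*1.381e-23*0.08232*1.332/(1.332-1)^2 = 4.115e-23

4.115e-23


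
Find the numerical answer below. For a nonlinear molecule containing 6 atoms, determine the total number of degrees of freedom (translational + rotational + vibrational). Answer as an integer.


Step 1: Translational DOF = 3
Step 2: Rotational DOF (nonlinear) = 3
Step 3: Vibrational DOF = 3*6 - 6 = 12
Step 4: Total = 3 + 3 + 12 = 18

18


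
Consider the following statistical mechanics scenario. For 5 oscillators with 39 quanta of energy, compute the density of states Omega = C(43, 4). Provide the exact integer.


Step 1: Use binomial coefficient C(43, 4)
Step 2: Numerator = 43! / 39!
Step 3: Denominator = 4!
Step 4: Omega = 123410

123410


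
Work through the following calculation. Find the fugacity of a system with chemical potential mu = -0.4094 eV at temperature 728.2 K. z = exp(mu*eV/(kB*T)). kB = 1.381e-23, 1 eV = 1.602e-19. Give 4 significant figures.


Step 1: Convert mu to Joules: -0.4094*1.602e-19 = -6.559e-20 J
Step 2: kB*T = 1.381e-23*728.2 = 1.006e-20 J
Step 3: mu/(kB*T) = -6.522
Step 4: z = exp(-6.522) = 0.001471

0.001471


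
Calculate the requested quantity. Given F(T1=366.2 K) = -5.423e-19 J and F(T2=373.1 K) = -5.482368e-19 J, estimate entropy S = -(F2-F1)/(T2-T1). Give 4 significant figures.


Step 1: dF = F2 - F1 = -5.482368e-19 - (-5.423e-19) = -5.9368e-21 J
Step 2: dT = T2 - T1 = 373.1 - 366.2 = 6.9 K
Step 3: S = -dF/dT = -(-5.9368e-21)/6.9 = 8.604e-22 J/K

8.604e-22


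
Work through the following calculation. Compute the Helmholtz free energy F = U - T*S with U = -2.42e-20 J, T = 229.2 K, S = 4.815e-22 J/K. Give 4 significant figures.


Step 1: T*S = 229.2 * 4.815e-22 = 1.104e-19 J
Step 2: F = U - T*S = -2.42e-20 - 1.104e-19
Step 3: F = -1.346e-19 J

-1.346e-19


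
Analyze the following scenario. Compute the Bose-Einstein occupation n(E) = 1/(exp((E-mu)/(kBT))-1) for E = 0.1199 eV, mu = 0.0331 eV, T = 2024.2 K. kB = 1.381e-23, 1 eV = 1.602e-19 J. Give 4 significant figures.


Step 1: (E - mu) = 0.0868 eV
Step 2: x = (E-mu)*eV/(kB*T) = 0.0868*1.602e-19/(1.381e-23*2024.2) = 0.4974
Step 3: exp(x) = 1.644
Step 4: n = 1/(exp(x)-1) = 1.552

1.552


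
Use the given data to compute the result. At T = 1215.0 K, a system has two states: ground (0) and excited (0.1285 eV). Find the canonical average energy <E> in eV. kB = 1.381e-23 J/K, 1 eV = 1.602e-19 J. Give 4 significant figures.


Step 1: beta*E = 0.1285*1.602e-19/(1.381e-23*1215.0) = 1.227
Step 2: exp(-beta*E) = 0.2932
Step 3: <E> = 0.1285*0.2932/(1+0.2932) = 0.02913 eV

0.02913


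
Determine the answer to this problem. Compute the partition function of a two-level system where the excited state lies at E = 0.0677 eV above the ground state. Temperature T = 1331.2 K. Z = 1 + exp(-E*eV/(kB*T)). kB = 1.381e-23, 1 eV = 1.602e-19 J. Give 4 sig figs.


Step 1: Compute beta*E = E*eV/(kB*T) = 0.0677*1.602e-19/(1.381e-23*1331.2) = 0.5899
Step 2: exp(-beta*E) = exp(-0.5899) = 0.5544
Step 3: Z = 1 + 0.5544 = 1.554

1.554


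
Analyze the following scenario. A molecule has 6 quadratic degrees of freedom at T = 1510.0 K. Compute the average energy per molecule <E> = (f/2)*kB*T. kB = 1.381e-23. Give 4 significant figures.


Step 1: f/2 = 6/2 = 3
Step 2: kB*T = 1.381e-23 * 1510.0 = 2.085e-20
Step 3: <E> = 3 * 2.085e-20 = 6.256e-20 J

6.256e-20


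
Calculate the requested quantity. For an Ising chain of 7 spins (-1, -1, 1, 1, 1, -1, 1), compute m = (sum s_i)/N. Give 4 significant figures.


Step 1: Count up spins (+1): 4, down spins (-1): 3
Step 2: Total magnetization M = 4 - 3 = 1
Step 3: m = M/N = 1/7 = 0.1429

0.1429
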